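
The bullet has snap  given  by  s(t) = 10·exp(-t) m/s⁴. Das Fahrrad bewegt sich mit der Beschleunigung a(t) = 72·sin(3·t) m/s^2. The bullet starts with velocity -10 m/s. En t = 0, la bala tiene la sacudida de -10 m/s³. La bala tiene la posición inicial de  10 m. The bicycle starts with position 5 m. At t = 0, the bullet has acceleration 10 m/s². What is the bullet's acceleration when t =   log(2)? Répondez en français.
Nous devons intégrer notre équation du snap s(t) = 10·exp(-t) 2 fois. La primitive du snap, avec j(0) = -10, donne le jerk: j(t) = -10·exp(-t). L'intégrale du jerk, avec a(0) = 10, donne l'accélération: a(t) = 10·exp(-t). Nous avons l'accélération a(t) = 10·exp(-t). En substituant t = log(2): a(log(2)) = 5.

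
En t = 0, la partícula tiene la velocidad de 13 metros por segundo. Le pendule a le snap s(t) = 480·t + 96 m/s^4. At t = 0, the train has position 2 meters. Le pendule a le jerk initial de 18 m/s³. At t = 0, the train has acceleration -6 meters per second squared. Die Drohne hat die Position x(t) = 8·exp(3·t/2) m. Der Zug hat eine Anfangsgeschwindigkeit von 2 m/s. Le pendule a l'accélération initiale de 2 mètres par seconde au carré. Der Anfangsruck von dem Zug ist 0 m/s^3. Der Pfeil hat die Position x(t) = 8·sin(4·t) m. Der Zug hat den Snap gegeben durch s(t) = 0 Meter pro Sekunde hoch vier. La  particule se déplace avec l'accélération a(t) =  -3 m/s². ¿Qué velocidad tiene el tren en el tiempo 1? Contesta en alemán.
Wir müssen unsere Gleichung für den Snap s(t) = 0 3-mal integrieren. Mit ∫s(t)dt und Anwendung von j(0) = 0, finden wir j(t) = 0. Das Integral von dem Ruck, mit a(0) = -6, ergibt die Beschleunigung: a(t) = -6. Durch Integration von der Beschleunigung und Verwendung der Anfangsbedingung v(0) = 2, erhalten wir v(t) = 2 - 6·t. Wir haben die Geschwindigkeit v(t) = 2 - 6·t. Durch Einsetzen von t = 1: v(1) = -4.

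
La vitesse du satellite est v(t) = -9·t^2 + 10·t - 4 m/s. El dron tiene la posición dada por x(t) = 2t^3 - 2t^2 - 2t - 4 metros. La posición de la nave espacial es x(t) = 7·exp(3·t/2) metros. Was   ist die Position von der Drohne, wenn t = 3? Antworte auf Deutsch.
Wir haben die Position x(t) = 2·t^3 - 2·t^2 - 2·t - 4. Durch Einsetzen von t = 3: x(3) = 26.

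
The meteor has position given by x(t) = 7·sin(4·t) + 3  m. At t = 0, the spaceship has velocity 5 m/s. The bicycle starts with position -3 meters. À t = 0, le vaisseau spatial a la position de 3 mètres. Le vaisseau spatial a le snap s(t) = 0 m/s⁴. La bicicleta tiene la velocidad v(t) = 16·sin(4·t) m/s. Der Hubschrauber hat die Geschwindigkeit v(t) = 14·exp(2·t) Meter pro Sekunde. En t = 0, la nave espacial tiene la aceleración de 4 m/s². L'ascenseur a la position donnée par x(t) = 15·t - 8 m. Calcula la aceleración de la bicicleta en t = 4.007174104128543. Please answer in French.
En partant de la vitesse v(t) = 16·sin(4·t), nous prenons 1 dérivée. En dérivant la vitesse, nous obtenons l'accélération: a(t) = 64·cos(4·t). De l'équation de l'accélération a(t) = 64·cos(4·t), nous substituons t = 4.007174104128543 pour obtenir a = -60.7362904940979.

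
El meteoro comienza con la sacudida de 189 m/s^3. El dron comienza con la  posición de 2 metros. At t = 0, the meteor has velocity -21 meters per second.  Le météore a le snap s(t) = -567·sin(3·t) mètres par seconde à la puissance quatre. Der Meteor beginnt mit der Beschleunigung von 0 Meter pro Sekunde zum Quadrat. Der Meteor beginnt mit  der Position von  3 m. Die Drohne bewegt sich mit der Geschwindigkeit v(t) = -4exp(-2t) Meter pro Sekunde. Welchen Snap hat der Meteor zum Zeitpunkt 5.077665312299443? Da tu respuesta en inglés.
Using s(t) = -567·sin(3·t) and substituting t = 5.077665312299443, we find s = -259.294426781303.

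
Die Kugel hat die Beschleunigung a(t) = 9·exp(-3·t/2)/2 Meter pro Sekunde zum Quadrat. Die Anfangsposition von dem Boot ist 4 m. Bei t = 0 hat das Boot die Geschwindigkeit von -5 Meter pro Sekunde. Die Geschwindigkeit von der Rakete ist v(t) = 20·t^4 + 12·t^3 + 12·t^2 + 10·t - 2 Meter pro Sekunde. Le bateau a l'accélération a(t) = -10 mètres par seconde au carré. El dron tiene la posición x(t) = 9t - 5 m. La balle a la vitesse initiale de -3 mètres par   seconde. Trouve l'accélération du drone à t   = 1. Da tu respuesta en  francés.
Pour résoudre ceci, nous devons prendre 2 dérivées de notre équation de la position x(t) = 9·t - 5. La dérivée de la position donne la vitesse: v(t) = 9. En prenant d/dt de v(t), nous trouvons a(t) = 0. En utilisant a(t) = 0 et en substituant t = 1, nous trouvons a = 0.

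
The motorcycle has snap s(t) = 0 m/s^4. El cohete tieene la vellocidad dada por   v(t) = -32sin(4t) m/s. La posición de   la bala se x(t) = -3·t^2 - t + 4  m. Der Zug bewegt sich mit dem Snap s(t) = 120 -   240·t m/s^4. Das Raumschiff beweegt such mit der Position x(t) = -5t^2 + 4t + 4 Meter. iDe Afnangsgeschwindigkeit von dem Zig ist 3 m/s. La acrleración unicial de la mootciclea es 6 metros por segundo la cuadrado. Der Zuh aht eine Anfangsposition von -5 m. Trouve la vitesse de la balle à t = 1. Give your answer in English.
To solve this, we need to take 1 derivative of our position equation x(t) = -3·t^2 - t + 4. Taking d/dt of x(t), we find v(t) = -6·t - 1. Using v(t) = -6·t - 1 and substituting t = 1, we find v = -7.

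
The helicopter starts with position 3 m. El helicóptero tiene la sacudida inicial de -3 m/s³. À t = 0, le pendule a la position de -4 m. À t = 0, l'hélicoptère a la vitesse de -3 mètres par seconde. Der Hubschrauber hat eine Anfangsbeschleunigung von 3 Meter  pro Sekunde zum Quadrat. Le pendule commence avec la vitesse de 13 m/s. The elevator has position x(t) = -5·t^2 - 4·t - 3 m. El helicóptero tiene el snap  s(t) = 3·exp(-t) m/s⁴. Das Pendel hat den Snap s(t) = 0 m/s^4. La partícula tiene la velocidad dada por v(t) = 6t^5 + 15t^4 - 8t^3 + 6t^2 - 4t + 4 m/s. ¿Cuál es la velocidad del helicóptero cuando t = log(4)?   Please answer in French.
Nous devons trouver l'intégrale de notre équation du snap s(t) = 3·exp(-t) 3 fois. En intégrant le snap et en utilisant la condition initiale j(0) = -3, nous obtenons j(t) = -3·exp(-t). La primitive du jerk est l'accélération. En utilisant a(0) = 3, nous obtenons a(t) = 3·exp(-t). En prenant ∫a(t)dt et en appliquant v(0) = -3, nous trouvons v(t) = -3·exp(-t). De l'équation de la vitesse v(t) = -3·exp(-t), nous substituons t = log(4) pour obtenir v = -3/4.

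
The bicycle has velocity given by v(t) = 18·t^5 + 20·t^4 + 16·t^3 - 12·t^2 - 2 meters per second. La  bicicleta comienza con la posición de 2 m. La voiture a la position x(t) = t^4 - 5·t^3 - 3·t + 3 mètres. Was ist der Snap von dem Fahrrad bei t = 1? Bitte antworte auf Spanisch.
Partiendo de la velocidad v(t) = 18·t^5 + 20·t^4 + 16·t^3 - 12·t^2 - 2, tomamos 3 derivadas. Tomando d/dt de v(t), encontramos a(t) = 90·t^4 + 80·t^3 + 48·t^2 - 24·t. La derivada de la aceleración da la sacudida: j(t) = 360·t^3 + 240·t^2 + 96·t - 24. La derivada de la sacudida da el snap: s(t) = 1080·t^2 + 480·t + 96. Tenemos el snap s(t) = 1080·t^2 + 480·t + 96. Sustituyendo t = 1: s(1) = 1656.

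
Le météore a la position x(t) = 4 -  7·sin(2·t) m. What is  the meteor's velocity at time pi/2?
Starting from position x(t) = 4 - 7·sin(2·t), we take 1 derivative. The derivative of position gives velocity: v(t) = -14·cos(2·t). Using v(t) = -14·cos(2·t) and substituting t = pi/2, we find v = 14.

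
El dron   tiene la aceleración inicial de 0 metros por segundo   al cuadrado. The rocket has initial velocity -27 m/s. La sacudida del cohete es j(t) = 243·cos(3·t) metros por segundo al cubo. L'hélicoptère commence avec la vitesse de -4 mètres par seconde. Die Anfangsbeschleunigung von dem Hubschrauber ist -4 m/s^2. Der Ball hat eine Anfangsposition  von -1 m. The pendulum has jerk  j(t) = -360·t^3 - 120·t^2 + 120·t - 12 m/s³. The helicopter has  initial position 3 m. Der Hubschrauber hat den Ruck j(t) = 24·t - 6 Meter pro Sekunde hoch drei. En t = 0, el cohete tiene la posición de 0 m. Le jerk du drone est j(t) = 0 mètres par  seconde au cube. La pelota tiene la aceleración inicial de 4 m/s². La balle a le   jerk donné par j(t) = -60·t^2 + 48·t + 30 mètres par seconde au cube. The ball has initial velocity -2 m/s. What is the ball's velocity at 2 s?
To solve this, we need to take 2 antiderivatives of our jerk equation j(t) = -60·t^2 + 48·t + 30. Taking ∫j(t)dt and applying a(0) = 4, we find a(t) = -20·t^3 + 24·t^2 + 30·t + 4. The antiderivative of acceleration is velocity. Using v(0) = -2, we get v(t) = -5·t^4 + 8·t^3 + 15·t^2 + 4·t - 2. Using v(t) = -5·t^4 + 8·t^3 + 15·t^2 + 4·t - 2 and substituting t = 2, we find v = 50.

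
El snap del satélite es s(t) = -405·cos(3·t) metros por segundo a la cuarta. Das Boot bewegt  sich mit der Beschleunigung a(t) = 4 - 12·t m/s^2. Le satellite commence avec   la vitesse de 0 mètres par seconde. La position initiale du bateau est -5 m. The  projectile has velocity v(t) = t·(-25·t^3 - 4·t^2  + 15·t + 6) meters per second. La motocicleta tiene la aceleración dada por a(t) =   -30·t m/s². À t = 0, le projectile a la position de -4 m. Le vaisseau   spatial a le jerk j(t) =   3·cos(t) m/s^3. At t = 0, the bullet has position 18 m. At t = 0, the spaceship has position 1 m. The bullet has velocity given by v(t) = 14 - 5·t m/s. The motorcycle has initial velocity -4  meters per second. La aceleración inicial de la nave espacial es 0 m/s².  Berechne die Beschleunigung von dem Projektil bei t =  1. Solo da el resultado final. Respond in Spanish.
La aceleración en t = 1 es a = -76.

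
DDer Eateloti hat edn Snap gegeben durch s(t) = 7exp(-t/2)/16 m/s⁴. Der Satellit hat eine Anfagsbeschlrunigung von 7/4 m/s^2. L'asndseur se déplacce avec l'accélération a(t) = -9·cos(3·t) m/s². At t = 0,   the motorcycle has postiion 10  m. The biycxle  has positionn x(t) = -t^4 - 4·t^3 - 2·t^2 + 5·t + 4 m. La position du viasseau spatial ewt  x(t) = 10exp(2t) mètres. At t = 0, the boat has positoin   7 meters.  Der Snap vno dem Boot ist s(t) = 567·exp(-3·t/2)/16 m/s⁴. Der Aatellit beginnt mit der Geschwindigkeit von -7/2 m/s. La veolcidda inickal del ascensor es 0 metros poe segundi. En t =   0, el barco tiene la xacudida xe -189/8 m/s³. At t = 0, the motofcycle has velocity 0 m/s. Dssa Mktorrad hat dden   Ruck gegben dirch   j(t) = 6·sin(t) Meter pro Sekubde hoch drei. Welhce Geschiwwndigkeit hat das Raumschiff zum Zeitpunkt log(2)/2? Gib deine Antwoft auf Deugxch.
Wir müssen unsere Gleichung für die Position x(t) = 10·exp(2·t) 1-mal ableiten. Die Ableitung von der Position ergibt die Geschwindigkeit: v(t) = 20·exp(2·t). Aus der Gleichung für die Geschwindigkeit v(t) = 20·exp(2·t), setzen wir t = log(2)/2 ein und erhalten v = 40.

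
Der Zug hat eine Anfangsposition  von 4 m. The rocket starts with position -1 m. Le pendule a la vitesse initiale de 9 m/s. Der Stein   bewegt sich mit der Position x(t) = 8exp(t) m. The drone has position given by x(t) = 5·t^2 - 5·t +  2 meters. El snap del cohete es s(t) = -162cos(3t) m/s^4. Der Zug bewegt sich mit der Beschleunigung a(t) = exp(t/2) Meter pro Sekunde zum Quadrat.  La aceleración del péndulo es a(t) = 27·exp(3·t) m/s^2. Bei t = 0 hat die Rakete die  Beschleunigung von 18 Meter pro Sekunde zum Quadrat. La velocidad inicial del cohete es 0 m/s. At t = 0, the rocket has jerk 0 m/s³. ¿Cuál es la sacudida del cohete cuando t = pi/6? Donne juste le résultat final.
j(pi/6) = -54.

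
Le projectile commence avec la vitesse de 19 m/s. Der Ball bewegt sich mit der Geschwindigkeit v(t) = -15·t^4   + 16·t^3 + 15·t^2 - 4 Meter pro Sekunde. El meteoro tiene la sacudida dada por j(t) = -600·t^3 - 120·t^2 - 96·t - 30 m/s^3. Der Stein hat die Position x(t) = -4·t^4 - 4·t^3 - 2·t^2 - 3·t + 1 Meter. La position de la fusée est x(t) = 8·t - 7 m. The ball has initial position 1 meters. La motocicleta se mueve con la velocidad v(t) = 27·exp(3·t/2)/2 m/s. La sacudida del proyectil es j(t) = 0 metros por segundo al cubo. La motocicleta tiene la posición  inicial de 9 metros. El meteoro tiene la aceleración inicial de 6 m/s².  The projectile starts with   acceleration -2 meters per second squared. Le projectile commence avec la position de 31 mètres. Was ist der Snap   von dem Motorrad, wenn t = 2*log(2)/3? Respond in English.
To solve this, we need to take 3 derivatives of our velocity equation v(t) = 27·exp(3·t/2)/2. Taking d/dt of v(t), we find a(t) = 81·exp(3·t/2)/4. Taking d/dt of a(t), we find j(t) = 243·exp(3·t/2)/8. Taking d/dt of j(t), we find s(t) = 729·exp(3·t/2)/16. Using s(t) = 729·exp(3·t/2)/16 and substituting t = 2*log(2)/3, we find s = 729/8.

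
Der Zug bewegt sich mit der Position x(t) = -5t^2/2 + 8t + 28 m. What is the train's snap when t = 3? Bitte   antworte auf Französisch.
En partant de la position x(t) = -5·t^2/2 + 8·t + 28, nous prenons 4 dérivées. En dérivant la position, nous obtenons la vitesse: v(t) = 8 - 5·t. En prenant d/dt de v(t), nous trouvons a(t) = -5. En dérivant l'accélération, nous obtenons le jerk: j(t) = 0. En dérivant le jerk, nous obtenons le snap: s(t) = 0. En utilisant s(t) = 0 et en substituant t = 3, nous trouvons s = 0.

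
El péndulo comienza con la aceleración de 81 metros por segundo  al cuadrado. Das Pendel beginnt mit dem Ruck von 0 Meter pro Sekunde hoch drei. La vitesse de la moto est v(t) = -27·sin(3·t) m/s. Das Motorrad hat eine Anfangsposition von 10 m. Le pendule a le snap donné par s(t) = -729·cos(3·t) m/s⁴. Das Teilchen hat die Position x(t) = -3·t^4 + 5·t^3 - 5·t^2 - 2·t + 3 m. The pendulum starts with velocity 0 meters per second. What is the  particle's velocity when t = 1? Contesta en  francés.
En partant de la position x(t) = -3·t^4 + 5·t^3 - 5·t^2 - 2·t + 3, nous prenons 1 dérivée. En dérivant la position, nous obtenons la vitesse: v(t) = -12·t^3 + 15·t^2 - 10·t - 2. Nous avons la vitesse v(t) = -12·t^3 + 15·t^2 - 10·t - 2. En substituant t = 1: v(1) = -9.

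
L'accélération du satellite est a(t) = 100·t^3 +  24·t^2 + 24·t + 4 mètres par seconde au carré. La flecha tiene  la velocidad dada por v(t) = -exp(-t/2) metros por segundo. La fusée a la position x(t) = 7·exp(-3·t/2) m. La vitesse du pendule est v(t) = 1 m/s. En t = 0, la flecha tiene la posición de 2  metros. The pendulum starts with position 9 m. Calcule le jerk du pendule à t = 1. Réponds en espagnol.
Para resolver esto, necesitamos tomar 2 derivadas de nuestra ecuación de la velocidad v(t) = 1. Derivando la velocidad, obtenemos la aceleración: a(t) = 0. Tomando d/dt de a(t), encontramos j(t) = 0. De la ecuación de la sacudida j(t) = 0, sustituimos t = 1 para obtener j = 0.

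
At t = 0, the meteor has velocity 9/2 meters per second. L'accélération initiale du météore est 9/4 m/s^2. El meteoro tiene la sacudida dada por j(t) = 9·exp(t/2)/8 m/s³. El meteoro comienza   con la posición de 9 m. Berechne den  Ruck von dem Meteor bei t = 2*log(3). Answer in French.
De l'équation du jerk j(t) = 9·exp(t/2)/8, nous substituons t = 2*log(3) pour obtenir j = 27/8.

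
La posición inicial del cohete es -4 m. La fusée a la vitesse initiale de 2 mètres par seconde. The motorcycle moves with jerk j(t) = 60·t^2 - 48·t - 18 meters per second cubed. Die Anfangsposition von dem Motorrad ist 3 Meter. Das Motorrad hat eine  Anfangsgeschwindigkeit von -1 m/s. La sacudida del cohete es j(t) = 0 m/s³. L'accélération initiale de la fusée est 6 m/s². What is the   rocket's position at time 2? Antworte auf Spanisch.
Para resolver esto, necesitamos tomar 3 antiderivadas de nuestra ecuación de la sacudida j(t) = 0. Integrando la sacudida y usando la condición inicial a(0) = 6, obtenemos a(t) = 6. Integrando la aceleración y usando la condición inicial v(0) = 2, obtenemos v(t) = 6·t + 2. Tomando ∫v(t)dt y aplicando x(0) = -4, encontramos x(t) = 3·t^2 + 2·t - 4. De la ecuación de la posición x(t) = 3·t^2 + 2·t - 4, sustituimos t = 2 para obtener x = 12.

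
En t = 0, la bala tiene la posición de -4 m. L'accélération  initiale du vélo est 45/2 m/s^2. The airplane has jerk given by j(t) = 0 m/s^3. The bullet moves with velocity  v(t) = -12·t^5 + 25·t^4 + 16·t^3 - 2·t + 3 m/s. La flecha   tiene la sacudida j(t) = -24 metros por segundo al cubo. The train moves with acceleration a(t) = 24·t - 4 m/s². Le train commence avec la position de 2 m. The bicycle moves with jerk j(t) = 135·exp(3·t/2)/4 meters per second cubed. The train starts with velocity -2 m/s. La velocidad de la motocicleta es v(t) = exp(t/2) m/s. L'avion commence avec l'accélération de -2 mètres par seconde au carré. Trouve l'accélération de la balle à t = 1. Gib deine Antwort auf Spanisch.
Debemos derivar nuestra ecuación de la velocidad v(t) = -12·t^5 + 25·t^4 + 16·t^3 - 2·t + 3 1 vez. Tomando d/dt de v(t), encontramos a(t) = -60·t^4 + 100·t^3 + 48·t^2 - 2. De la ecuación de la aceleración a(t) = -60·t^4 + 100·t^3 + 48·t^2 - 2, sustituimos t = 1 para obtener a = 86.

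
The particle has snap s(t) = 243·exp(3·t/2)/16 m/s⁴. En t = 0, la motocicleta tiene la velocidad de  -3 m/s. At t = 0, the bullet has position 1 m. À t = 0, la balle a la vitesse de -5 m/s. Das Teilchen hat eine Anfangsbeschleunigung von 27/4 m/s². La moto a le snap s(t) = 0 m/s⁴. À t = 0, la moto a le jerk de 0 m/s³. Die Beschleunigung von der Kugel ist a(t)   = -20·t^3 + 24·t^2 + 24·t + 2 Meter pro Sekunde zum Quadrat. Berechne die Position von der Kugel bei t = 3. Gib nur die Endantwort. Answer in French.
À t = 3, x = 22.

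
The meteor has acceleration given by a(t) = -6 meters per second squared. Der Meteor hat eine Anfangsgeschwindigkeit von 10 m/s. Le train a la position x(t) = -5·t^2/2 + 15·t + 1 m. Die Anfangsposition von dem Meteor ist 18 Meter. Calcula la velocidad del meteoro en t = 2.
Necesitamos integrar nuestra ecuación de la aceleración a(t) = -6 1 vez. Tomando ∫a(t)dt y aplicando v(0) = 10, encontramos v(t) = 10 - 6·t. Usando v(t) = 10 - 6·t y sustituyendo t = 2, encontramos v = -2.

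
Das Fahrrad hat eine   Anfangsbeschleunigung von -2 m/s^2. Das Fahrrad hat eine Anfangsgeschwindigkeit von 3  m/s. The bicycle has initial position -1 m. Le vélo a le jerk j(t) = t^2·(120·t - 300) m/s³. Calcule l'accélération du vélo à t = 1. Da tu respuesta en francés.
Pour résoudre ceci, nous devons prendre 1 primitive de notre équation du jerk j(t) = t^2·(120·t - 300). La primitive du jerk est l'accélération. En utilisant a(0) = -2, nous obtenons a(t) = 30·t^4 - 100·t^3 - 2. En utilisant a(t) = 30·t^4 - 100·t^3 - 2 et en substituant t = 1, nous trouvons a = -72.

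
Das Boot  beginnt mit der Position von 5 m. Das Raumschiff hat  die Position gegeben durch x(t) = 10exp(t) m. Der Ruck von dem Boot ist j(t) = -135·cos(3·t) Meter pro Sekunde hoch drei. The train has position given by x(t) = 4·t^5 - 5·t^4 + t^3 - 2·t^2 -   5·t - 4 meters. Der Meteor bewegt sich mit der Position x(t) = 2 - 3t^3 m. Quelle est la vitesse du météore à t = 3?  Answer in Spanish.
Para resolver esto, necesitamos tomar 1 derivada de nuestra ecuación de la posición x(t) = 2 - 3·t^3. La derivada de la posición da la velocidad: v(t) = -9·t^2. Tenemos la velocidad v(t) = -9·t^2. Sustituyendo t = 3: v(3) = -81.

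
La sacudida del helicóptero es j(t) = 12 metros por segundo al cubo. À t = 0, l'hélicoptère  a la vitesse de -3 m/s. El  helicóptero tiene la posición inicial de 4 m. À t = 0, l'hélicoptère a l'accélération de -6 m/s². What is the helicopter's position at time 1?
To solve this, we need to take 3 integrals of our jerk equation j(t) = 12. The integral of jerk is acceleration. Using a(0) = -6, we get a(t) = 12·t - 6. The integral of acceleration is velocity. Using v(0) = -3, we get v(t) = 6·t^2 - 6·t - 3. Integrating velocity and using the initial condition x(0) = 4, we get x(t) = 2·t^3 - 3·t^2 - 3·t + 4. Using x(t) = 2·t^3 - 3·t^2 - 3·t + 4 and substituting t = 1, we find x = 0.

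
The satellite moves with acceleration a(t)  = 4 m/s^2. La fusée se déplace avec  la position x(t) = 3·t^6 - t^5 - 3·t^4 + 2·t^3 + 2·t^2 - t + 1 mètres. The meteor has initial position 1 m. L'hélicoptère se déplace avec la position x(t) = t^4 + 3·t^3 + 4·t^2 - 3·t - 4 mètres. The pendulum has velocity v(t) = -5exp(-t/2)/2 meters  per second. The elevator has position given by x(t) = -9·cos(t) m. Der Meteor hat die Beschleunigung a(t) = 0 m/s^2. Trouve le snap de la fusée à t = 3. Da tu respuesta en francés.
En partant de la position x(t) = 3·t^6 - t^5 - 3·t^4 + 2·t^3 + 2·t^2 - t + 1, nous prenons 4 dérivées. La dérivée de la position donne la vitesse: v(t) = 18·t^5 - 5·t^4 - 12·t^3 + 6·t^2 + 4·t - 1. En dérivant la vitesse, nous obtenons l'accélération: a(t) = 90·t^4 - 20·t^3 - 36·t^2 + 12·t + 4. En prenant d/dt de a(t), nous trouvons j(t) = 360·t^3 - 60·t^2 - 72·t + 12. En prenant d/dt de j(t), nous trouvons s(t) = 1080·t^2 - 120·t - 72. De l'équation du snap s(t) = 1080·t^2 - 120·t - 72, nous substituons t = 3 pour obtenir s = 9288.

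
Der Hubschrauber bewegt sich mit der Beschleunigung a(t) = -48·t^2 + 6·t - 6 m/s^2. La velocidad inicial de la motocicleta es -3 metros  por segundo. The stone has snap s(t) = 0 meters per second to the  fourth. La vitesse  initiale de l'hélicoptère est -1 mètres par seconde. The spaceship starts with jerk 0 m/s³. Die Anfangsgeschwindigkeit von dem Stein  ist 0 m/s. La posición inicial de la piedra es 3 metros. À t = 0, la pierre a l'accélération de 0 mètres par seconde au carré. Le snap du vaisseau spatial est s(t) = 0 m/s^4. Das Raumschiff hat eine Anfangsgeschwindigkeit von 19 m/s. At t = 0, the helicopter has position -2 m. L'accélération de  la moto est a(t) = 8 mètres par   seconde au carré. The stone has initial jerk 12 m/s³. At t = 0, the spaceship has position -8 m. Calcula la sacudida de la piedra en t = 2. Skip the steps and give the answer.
j(2) = 12.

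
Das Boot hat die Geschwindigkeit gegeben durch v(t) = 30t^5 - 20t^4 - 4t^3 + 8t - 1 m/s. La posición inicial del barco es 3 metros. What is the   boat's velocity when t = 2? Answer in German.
Aus der Gleichung für die Geschwindigkeit v(t) = 30·t^5 - 20·t^4 - 4·t^3 + 8·t - 1, setzen wir t = 2 ein und erhalten v = 623.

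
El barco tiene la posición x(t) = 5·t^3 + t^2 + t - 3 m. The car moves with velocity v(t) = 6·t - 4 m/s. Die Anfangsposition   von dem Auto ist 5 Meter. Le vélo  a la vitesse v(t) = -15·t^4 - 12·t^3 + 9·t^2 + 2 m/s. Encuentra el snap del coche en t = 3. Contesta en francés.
Pour résoudre ceci, nous devons prendre 3 dérivées de notre équation de la vitesse v(t) = 6·t - 4. La dérivée de la vitesse donne l'accélération: a(t) = 6. En prenant d/dt de a(t), nous trouvons j(t) = 0. La dérivée du jerk donne le snap: s(t) = 0. Nous avons le snap s(t) = 0. En substituant t = 3: s(3) = 0.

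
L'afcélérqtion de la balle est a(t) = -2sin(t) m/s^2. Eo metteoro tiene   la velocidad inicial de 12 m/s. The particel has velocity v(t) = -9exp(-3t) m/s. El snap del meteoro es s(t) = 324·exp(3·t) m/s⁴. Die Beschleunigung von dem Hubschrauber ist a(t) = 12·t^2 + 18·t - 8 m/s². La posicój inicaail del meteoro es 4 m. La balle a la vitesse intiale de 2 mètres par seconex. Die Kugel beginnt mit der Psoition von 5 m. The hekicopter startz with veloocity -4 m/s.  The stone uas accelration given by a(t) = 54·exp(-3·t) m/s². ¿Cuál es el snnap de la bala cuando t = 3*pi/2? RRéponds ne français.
En partant de l'accélération a(t) = -2·sin(t), nous prenons 2 dérivées. En prenant d/dt de a(t), nous trouvons j(t) = -2·cos(t). En prenant d/dt de j(t), nous trouvons s(t) = 2·sin(t). Nous avons le snap s(t) = 2·sin(t). En substituant t = 3*pi/2: s(3*pi/2) = -2.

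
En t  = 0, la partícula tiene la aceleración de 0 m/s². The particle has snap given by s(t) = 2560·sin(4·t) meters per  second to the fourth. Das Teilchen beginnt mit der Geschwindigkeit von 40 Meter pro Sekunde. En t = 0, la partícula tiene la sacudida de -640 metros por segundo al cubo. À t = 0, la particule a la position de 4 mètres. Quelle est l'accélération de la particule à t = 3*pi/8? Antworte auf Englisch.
Starting from snap s(t) = 2560·sin(4·t), we take 2 integrals. The integral of snap, with j(0) = -640, gives jerk: j(t) = -640·cos(4·t). The integral of jerk is acceleration. Using a(0) = 0, we get a(t) = -160·sin(4·t). We have acceleration a(t) = -160·sin(4·t). Substituting t = 3*pi/8: a(3*pi/8) = 160.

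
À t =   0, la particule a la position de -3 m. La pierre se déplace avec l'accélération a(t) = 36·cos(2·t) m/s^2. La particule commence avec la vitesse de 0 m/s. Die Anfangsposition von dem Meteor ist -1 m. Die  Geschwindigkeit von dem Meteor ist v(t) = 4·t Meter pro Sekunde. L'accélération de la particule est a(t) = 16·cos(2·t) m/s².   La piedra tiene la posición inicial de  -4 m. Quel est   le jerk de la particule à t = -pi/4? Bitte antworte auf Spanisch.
Para resolver esto, necesitamos tomar 1 derivada de nuestra ecuación de la aceleración a(t) = 16·cos(2·t). La derivada de la aceleración da la sacudida: j(t) = -32·sin(2·t). Usando j(t) = -32·sin(2·t) y sustituyendo t = -pi/4, encontramos j = 32.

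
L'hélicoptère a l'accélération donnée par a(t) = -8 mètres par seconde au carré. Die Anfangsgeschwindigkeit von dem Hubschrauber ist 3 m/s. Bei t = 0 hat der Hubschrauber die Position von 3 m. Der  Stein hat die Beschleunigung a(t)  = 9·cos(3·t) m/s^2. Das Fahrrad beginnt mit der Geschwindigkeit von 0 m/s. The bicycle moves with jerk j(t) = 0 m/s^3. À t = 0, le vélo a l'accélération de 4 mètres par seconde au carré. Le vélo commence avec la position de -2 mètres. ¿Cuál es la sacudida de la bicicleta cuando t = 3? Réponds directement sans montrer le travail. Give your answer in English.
j(3) = 0.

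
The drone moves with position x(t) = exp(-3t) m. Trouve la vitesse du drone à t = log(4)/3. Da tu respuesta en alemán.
Wir müssen unsere Gleichung für die Position x(t) = exp(-3·t) 1-mal ableiten. Durch Ableiten von der Position erhalten wir die Geschwindigkeit: v(t) = -3·exp(-3·t). Mit v(t) = -3·exp(-3·t) und Einsetzen von t = log(4)/3, finden wir v = -3/4.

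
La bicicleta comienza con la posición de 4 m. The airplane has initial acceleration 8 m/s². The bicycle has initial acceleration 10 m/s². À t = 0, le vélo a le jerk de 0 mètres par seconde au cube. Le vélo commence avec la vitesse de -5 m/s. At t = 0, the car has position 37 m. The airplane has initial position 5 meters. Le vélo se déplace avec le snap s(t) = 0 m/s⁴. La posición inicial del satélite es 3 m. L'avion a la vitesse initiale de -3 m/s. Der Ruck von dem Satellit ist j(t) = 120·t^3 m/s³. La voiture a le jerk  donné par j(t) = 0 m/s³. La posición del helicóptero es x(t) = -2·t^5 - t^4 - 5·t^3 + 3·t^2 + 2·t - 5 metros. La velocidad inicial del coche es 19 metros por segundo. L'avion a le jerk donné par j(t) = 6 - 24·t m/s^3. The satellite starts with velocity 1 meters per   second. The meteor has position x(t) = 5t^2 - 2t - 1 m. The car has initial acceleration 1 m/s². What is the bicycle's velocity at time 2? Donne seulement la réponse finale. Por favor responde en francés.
À t = 2, v = 15.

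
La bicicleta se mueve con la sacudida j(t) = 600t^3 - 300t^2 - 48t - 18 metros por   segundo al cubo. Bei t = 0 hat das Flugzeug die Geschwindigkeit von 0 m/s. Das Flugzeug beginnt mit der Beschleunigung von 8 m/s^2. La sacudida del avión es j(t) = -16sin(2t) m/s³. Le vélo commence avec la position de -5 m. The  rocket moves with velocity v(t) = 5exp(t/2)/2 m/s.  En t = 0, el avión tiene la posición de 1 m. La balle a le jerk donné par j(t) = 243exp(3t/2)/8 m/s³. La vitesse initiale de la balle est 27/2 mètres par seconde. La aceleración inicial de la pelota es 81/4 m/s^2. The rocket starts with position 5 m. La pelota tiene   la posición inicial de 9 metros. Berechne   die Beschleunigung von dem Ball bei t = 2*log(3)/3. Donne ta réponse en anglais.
Starting from jerk j(t) = 243·exp(3·t/2)/8, we take 1 antiderivative. Integrating jerk and using the initial condition a(0) = 81/4, we get a(t) = 81·exp(3·t/2)/4. Using a(t) = 81·exp(3·t/2)/4 and substituting t = 2*log(3)/3, we find a = 243/4.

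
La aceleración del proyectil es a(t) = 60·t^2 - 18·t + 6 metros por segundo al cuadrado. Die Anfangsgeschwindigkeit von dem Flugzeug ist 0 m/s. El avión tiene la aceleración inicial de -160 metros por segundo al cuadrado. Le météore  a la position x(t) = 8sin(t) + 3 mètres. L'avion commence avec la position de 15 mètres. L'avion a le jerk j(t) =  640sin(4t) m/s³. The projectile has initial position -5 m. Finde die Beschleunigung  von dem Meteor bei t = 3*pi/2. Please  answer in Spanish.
Partiendo de la posición x(t) = 8·sin(t) + 3, tomamos 2 derivadas. La derivada de la posición da la velocidad: v(t) = 8·cos(t). Derivando la velocidad, obtenemos la aceleración: a(t) = -8·sin(t). De la ecuación de la aceleración a(t) = -8·sin(t), sustituimos t = 3*pi/2 para obtener a = 8.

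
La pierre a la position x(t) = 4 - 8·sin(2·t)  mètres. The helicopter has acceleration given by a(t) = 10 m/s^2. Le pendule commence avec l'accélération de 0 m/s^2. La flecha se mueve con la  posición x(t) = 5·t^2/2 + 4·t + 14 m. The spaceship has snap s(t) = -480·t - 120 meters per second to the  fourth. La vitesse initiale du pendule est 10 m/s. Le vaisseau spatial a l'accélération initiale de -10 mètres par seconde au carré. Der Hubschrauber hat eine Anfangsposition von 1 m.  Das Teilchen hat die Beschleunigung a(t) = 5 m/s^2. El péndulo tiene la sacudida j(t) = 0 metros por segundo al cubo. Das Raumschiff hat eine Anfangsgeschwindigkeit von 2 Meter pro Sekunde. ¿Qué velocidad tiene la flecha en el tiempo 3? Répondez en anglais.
Starting from position x(t) = 5·t^2/2 + 4·t + 14, we take 1 derivative. Taking d/dt of x(t), we find v(t) = 5·t + 4. From the given velocity equation v(t) = 5·t + 4, we substitute t = 3 to get v = 19.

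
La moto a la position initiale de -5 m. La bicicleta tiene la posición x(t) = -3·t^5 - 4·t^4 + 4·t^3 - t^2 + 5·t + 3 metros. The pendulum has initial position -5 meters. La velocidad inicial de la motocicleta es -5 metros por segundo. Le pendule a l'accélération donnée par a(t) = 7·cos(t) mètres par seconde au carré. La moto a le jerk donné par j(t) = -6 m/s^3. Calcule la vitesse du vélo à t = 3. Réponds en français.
Pour résoudre ceci, nous devons prendre 1 dérivée de notre équation de la position x(t) = -3·t^5 - 4·t^4 + 4·t^3 - t^2 + 5·t + 3. La dérivée de la position donne la vitesse: v(t) = -15·t^4 - 16·t^3 + 12·t^2 - 2·t + 5. De l'équation de la vitesse v(t) = -15·t^4 - 16·t^3 + 12·t^2 - 2·t + 5, nous substituons t = 3 pour obtenir v = -1540.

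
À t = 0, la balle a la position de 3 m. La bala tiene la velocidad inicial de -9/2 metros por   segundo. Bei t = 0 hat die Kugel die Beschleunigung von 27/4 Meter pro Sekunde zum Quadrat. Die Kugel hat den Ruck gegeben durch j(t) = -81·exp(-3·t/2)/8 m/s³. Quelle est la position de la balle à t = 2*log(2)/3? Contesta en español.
Necesitamos integrar nuestra ecuación de la sacudida j(t) = -81·exp(-3·t/2)/8 3 veces. La integral de la sacudida es la aceleración. Usando a(0) = 27/4, obtenemos a(t) = 27·exp(-3·t/2)/4. Tomando ∫a(t)dt y aplicando v(0) = -9/2, encontramos v(t) = -9·exp(-3·t/2)/2. La antiderivada de la velocidad, con x(0) = 3, da la posición: x(t) = 3·exp(-3·t/2). De la ecuación de la posición x(t) = 3·exp(-3·t/2), sustituimos t = 2*log(2)/3 para obtener x = 3/2.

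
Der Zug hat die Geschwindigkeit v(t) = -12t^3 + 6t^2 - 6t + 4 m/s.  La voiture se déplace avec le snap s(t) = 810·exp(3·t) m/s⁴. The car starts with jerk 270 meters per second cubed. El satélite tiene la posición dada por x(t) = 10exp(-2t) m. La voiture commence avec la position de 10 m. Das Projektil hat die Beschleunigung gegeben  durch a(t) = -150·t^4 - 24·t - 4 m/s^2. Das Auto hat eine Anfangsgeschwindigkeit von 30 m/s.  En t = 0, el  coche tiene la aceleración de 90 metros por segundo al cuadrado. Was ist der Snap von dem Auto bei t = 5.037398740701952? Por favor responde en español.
Tenemos el snap s(t) = 810·exp(3·t). Sustituyendo t = 5.037398740701952: s(5.037398740701952) = 2962295968.88162.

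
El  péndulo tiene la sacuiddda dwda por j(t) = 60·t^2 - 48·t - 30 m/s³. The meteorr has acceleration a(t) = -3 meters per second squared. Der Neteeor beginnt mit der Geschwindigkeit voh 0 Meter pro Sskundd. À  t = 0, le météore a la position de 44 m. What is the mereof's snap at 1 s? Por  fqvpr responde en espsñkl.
Para resolver esto, necesitamos tomar 2 derivadas de nuestra ecuación de la aceleración a(t) = -3. La derivada de la aceleración da la sacudida: j(t) = 0. Tomando d/dt de j(t), encontramos s(t) = 0. Tenemos el snap s(t) = 0. Sustituyendo t = 1: s(1) = 0.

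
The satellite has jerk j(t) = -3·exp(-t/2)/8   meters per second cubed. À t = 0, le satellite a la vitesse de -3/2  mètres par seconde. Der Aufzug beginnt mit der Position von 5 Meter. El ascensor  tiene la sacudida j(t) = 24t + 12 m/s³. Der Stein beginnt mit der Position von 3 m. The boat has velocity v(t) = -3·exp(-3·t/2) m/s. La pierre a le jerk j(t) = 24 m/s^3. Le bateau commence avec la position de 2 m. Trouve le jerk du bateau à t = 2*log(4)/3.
Nous devons dériver notre équation de la vitesse v(t) = -3·exp(-3·t/2) 2 fois. En dérivant la vitesse, nous obtenons l'accélération: a(t) = 9·exp(-3·t/2)/2. La dérivée de l'accélération donne le jerk: j(t) = -27·exp(-3·t/2)/4. De l'équation du jerk j(t) = -27·exp(-3·t/2)/4, nous substituons t = 2*log(4)/3 pour obtenir j = -27/16.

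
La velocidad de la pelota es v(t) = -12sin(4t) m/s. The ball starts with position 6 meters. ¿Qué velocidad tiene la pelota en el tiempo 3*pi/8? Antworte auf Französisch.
En utilisant v(t) = -12·sin(4·t) et en substituant t = 3*pi/8, nous trouvons v = 12.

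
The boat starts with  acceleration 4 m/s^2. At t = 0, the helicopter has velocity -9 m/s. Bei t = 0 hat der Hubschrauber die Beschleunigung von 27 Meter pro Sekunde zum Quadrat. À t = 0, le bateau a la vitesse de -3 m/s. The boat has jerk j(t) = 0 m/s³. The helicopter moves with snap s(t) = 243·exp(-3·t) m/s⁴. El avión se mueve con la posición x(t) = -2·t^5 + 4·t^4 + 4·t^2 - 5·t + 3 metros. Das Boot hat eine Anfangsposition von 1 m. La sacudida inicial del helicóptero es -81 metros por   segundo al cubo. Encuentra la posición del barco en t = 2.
Partiendo de la sacudida j(t) = 0, tomamos 3 integrales. La antiderivada de la sacudida es la aceleración. Usando a(0) = 4, obtenemos a(t) = 4. Tomando ∫a(t)dt y aplicando v(0) = -3, encontramos v(t) = 4·t - 3. La integral de la velocidad es la posición. Usando x(0) = 1, obtenemos x(t) = 2·t^2 - 3·t + 1. Usando x(t) = 2·t^2 - 3·t + 1 y sustituyendo t = 2, encontramos x = 3.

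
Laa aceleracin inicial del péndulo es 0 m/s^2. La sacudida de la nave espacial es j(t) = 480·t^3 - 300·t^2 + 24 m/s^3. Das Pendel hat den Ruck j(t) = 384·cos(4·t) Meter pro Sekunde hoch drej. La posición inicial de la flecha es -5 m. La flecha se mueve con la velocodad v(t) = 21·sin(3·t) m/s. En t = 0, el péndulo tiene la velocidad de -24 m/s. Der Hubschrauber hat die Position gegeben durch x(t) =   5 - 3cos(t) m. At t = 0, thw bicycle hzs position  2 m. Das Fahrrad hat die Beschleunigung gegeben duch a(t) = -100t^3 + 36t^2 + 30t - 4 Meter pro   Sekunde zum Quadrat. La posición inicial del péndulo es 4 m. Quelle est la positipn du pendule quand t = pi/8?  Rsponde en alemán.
Wir müssen das Integral unserer Gleichung für den Ruck j(t) = 384·cos(4·t) 3-mal finden. Das Integral von dem Ruck ist die Beschleunigung. Mit a(0) = 0 erhalten wir a(t) = 96·sin(4·t). Durch Integration von der Beschleunigung und Verwendung der Anfangsbedingung v(0) = -24, erhalten wir v(t) = -24·cos(4·t). Das Integral von der Geschwindigkeit ist die Position. Mit x(0) = 4 erhalten wir x(t) = 4 - 6·sin(4·t). Wir haben die Position x(t) = 4 - 6·sin(4·t). Durch Einsetzen von t = pi/8: x(pi/8) = -2.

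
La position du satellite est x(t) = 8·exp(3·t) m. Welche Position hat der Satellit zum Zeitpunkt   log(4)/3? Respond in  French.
Nous avons la position x(t) = 8·exp(3·t). En substituant t = log(4)/3: x(log(4)/3) = 32.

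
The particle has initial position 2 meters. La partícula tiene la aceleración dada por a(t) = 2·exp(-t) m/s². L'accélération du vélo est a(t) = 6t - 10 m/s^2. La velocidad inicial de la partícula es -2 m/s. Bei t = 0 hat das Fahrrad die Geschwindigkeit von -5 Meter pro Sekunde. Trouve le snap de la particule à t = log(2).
Nous devons dériver notre équation de l'accélération a(t) = 2·exp(-t) 2 fois. En dérivant l'accélération, nous obtenons le jerk: j(t) = -2·exp(-t). En prenant d/dt de j(t), nous trouvons s(t) = 2·exp(-t). De l'équation du snap s(t) = 2·exp(-t), nous substituons t = log(2) pour obtenir s = 1.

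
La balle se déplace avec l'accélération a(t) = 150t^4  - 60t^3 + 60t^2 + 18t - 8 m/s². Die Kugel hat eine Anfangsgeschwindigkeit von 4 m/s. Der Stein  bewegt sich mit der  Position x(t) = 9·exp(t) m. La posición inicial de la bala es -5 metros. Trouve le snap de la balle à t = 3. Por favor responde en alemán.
Ausgehend von der Beschleunigung a(t) = 150·t^4 - 60·t^3 + 60·t^2 + 18·t - 8, nehmen wir 2 Ableitungen. Die Ableitung von der Beschleunigung ergibt den Ruck: j(t) = 600·t^3 - 180·t^2 + 120·t + 18. Die Ableitung von dem Ruck ergibt den Snap: s(t) = 1800·t^2 - 360·t + 120. Wir haben den Snap s(t) = 1800·t^2 - 360·t + 120. Durch Einsetzen von t = 3: s(3) = 15240.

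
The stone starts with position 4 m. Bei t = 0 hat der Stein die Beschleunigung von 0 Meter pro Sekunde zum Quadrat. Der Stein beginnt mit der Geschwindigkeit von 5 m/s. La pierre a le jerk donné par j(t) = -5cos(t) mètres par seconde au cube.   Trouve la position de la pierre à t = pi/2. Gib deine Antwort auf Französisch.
En partant du jerk j(t) = -5·cos(t), nous prenons 3 intégrales. La primitive du jerk, avec a(0) = 0, donne l'accélération: a(t) = -5·sin(t). En intégrant l'accélération et en utilisant la condition initiale v(0) = 5, nous obtenons v(t) = 5·cos(t). En prenant ∫v(t)dt et en appliquant x(0) = 4, nous trouvons x(t) = 5·sin(t) + 4. Nous avons la position x(t) = 5·sin(t) + 4. En substituant t = pi/2: x(pi/2) = 9.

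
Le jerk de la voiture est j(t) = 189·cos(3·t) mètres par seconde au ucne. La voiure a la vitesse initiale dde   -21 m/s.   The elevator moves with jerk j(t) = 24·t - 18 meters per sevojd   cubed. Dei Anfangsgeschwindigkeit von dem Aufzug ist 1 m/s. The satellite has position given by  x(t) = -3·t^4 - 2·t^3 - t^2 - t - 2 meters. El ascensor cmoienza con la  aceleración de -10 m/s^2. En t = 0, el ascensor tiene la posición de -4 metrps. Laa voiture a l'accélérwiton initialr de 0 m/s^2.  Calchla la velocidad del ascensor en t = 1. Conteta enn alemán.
Ausgehend von dem Ruck j(t) = 24·t - 18, nehmen wir 2 Integrale. Die Stammfunktion von dem Ruck, mit a(0) = -10, ergibt die Beschleunigung: a(t) = 12·t^2 - 18·t - 10. Durch Integration von der Beschleunigung und Verwendung der Anfangsbedingung v(0) = 1, erhalten wir v(t) = 4·t^3 - 9·t^2 - 10·t + 1. Wir haben die Geschwindigkeit v(t) = 4·t^3 - 9·t^2 - 10·t + 1. Durch Einsetzen von t = 1: v(1) = -14.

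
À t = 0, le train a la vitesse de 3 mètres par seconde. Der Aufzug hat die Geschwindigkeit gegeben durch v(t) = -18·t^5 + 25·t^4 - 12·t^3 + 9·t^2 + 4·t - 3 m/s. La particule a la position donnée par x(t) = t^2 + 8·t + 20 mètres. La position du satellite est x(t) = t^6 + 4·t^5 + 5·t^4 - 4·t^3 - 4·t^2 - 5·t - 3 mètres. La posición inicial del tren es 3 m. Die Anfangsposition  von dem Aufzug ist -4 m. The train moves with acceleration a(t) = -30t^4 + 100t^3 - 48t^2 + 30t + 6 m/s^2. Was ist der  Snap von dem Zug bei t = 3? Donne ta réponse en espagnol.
Partiendo de la aceleración a(t) = -30·t^4 + 100·t^3 - 48·t^2 + 30·t + 6, tomamos 2 derivadas. Derivando la aceleración, obtenemos la sacudida: j(t) = -120·t^3 + 300·t^2 - 96·t + 30. Tomando d/dt de j(t), encontramos s(t) = -360·t^2 + 600·t - 96. Usando s(t) = -360·t^2 + 600·t - 96 y sustituyendo t = 3, encontramos s = -1536.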